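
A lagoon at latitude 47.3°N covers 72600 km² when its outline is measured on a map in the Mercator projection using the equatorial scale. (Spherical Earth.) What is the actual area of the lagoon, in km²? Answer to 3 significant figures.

33400 km²

Mercator is conformal, so the point scale is isotropic: h = k = sec φ = 1/cos φ.
Areal scale = k² = sec²φ = 1/cos²(47.3°) = 1/0.6782² = 2.174.
True area = apparent / (areal scale) = 72600 / 2.174 ≈ 33400 km².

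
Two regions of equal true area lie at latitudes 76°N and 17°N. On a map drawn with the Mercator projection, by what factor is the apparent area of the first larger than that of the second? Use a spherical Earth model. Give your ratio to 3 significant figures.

Mercator areal scale is sec²φ.
At 76°: sec²(76°) = 1/0.2419² = 17.09.
At 17°: sec²(17°) = 1/0.9563² = 1.093.
Ratio = 17.09/1.093 = cos²(17°)/cos²(76°) ≈ 15.6.

15.6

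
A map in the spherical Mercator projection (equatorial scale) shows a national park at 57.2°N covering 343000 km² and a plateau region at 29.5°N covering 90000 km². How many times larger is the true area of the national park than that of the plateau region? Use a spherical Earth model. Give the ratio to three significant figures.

1.48

Mercator's areal exaggeration is sec²φ; hence true area = (apparent area) · cos²φ.
True area of national park: 343000 × cos²(57.2°) = 343000 × 0.2934 = 100700 km².
True area of plateau region: 90000 × cos²(29.5°) = 90000 × 0.7575 = 68180 km².
Ratio = 100700 / 68180 ≈ 1.48.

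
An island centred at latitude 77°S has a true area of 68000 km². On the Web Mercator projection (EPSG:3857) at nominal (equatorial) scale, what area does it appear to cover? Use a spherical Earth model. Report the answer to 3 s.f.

1340000 km²

The Mercator projection is conformal; its linear scale factor is the same in every direction and equals sec φ = 1/cos φ.
Areal scale = k² = sec²φ = 1/cos²(77°) = 1/0.2250² = 19.76.
Apparent area = 68000 × 19.76 ≈ 1340000 km².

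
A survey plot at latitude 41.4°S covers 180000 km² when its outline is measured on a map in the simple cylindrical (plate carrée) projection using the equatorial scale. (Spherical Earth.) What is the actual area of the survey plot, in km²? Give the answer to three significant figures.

135000 km²

For the equirectangular projection with φ₀ = 0 (plate carrée), h = 1 along meridians and k = sec φ along parallels.
Areal scale = h·k = 1 × sec φ; at 41.4°, h = 1.000, k = 1.333, so h·k = 1.333.
True area = apparent / (areal scale) = 180000 / 1.333 ≈ 135000 km².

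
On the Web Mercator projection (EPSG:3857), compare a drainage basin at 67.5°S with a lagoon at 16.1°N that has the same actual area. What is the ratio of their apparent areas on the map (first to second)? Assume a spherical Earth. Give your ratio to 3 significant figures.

Mercator areal scale is sec²φ.
At 67.5°: sec²(67.5°) = 1/0.3827² = 6.828.
At 16.1°: sec²(16.1°) = 1/0.9608² = 1.083.
Ratio = 6.828/1.083 = cos²(16.1°)/cos²(67.5°) ≈ 6.30.

6.30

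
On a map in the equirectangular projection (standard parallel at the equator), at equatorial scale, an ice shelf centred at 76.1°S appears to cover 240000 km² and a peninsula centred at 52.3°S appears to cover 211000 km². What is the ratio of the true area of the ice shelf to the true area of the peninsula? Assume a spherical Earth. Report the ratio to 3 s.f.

Plate carrée has h = 1 and k = sec φ, giving areal scale sec φ; true area = (apparent area) · cos φ.
True area of ice shelf: 240000 × cos(76.1°) = 240000 × 0.2402 = 57650 km².
True area of peninsula: 211000 × cos(52.3°) = 211000 × 0.6115 = 129000 km².
Ratio = 57650 / 129000 ≈ 0.447.

0.447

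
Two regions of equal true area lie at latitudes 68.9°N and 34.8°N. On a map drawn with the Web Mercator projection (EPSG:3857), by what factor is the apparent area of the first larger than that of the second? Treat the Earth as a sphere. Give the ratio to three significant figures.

5.20

On Mercator, area is exaggerated by sec²φ = 1/cos²φ.
At 68.9°: sec²(68.9°) = 1/0.3600² = 7.716.
At 34.8°: sec²(34.8°) = 1/0.8211² = 1.483.
Ratio = 7.716/1.483 = cos²(34.8°)/cos²(68.9°) ≈ 5.20.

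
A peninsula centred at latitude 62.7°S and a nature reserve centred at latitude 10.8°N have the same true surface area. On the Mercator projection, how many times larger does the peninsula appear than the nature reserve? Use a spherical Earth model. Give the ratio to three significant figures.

On Mercator, area is exaggerated by sec²φ = 1/cos²φ.
At 62.7°: sec²(62.7°) = 1/0.4586² = 4.754.
At 10.8°: sec²(10.8°) = 1/0.9823² = 1.036.
Ratio = 4.754/1.036 = cos²(10.8°)/cos²(62.7°) ≈ 4.59.

4.59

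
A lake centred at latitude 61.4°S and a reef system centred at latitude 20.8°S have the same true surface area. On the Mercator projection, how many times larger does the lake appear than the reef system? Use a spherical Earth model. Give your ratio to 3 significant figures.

Mercator areal scale is sec²φ.
At 61.4°: sec²(61.4°) = 1/0.4787² = 4.364.
At 20.8°: sec²(20.8°) = 1/0.9348² = 1.144.
Ratio = 4.364/1.144 = cos²(20.8°)/cos²(61.4°) ≈ 3.81.

3.81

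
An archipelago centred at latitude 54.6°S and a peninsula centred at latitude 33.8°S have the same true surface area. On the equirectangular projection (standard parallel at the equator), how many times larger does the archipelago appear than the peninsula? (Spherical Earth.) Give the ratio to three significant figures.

Plate carrée maps x = Rλ, y = Rφ. The meridian scale is h = 1 and the parallel scale is k = 1/cos φ = sec φ.
Areal scale at 54.6°: h·k = 1.000 × 1.726 = 1.726.
Areal scale at 33.8°: h·k = 1.000 × 1.203 = 1.203.
Ratio = 1.726/1.203 ≈ 1.43.

1.43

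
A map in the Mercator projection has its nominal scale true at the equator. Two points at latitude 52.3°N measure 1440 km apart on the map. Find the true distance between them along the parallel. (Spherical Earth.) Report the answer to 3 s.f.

For Mercator, h = k = sec φ (a conformal cylindrical projection has a single point scale, 1/cos φ).
Along the parallel at 52.3°, map distances are exaggerated by k = sec 52.3° = 1.635.
True distance = 1440 / 1.635 = 1440 × cos 52.3° ≈ 881 km.

881 km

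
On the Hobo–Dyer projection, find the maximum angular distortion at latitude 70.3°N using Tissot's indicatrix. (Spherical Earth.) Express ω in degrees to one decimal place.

87.9°

Hobo–Dyer is a cylindrical equal-area projection with standard parallels at ±37.5°. Cylindrical equal-area (φ₀ = 37.5°): h = cos φ / cos 37.5° along meridians, k = cos 37.5° / cos φ along parallels; h·k = 1.
At 70.3°: h = 0.4249, k = 2.353; principal scales a = 2.353, b = 0.4249.
sin(ω/2) = (a − b)/(a + b) = 1.929/2.778 = 0.6941, so ω = 2 arcsin(0.6941) ≈ 87.9°.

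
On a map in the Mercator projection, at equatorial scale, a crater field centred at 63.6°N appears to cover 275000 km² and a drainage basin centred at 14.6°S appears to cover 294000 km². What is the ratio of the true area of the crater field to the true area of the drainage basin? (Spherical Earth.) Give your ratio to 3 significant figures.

0.197

Mercator's areal exaggeration is sec²φ; hence true area = (apparent area) · cos²φ.
True area of crater field: 275000 × cos²(63.6°) = 275000 × 0.1977 = 54370 km².
True area of drainage basin: 294000 × cos²(14.6°) = 294000 × 0.9365 = 275300 km².
Ratio = 54370 / 275300 ≈ 0.197.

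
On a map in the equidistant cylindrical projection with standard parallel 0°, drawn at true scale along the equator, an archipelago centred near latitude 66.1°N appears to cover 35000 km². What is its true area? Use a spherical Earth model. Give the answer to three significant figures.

For the equirectangular projection with φ₀ = 0 (plate carrée), h = 1 along meridians and k = sec φ along parallels.
Areal scale = h·k = 1 × sec φ; at 66.1°, h = 1.000, k = 2.468, so h·k = 2.468.
True area = apparent / (areal scale) = 35000 / 2.468 ≈ 14200 km².

14200 km²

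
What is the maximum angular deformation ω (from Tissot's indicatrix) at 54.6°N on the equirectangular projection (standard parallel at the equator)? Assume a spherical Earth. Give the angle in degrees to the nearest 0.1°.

Plate carrée maps x = Rλ, y = Rφ. The meridian scale is h = 1 and the parallel scale is k = 1/cos φ = sec φ.
At 54.6°: h = 1.000, k = 1.726; principal scales a = 1.726, b = 1.000.
sin(ω/2) = (a − b)/(a + b) = 0.7263/2.726 = 0.2664, so ω = 2 arcsin(0.2664) ≈ 30.9°.

30.9°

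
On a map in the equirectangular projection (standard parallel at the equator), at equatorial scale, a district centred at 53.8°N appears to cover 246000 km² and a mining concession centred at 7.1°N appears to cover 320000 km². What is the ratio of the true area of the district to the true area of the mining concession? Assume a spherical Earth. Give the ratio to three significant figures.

Plate carrée has h = 1 and k = sec φ, giving areal scale sec φ; true area = (apparent area) · cos φ.
True area of district: 246000 × cos(53.8°) = 246000 × 0.5906 = 145300 km².
True area of mining concession: 320000 × cos(7.1°) = 320000 × 0.9923 = 317500 km².
Ratio = 145300 / 317500 ≈ 0.458.

0.458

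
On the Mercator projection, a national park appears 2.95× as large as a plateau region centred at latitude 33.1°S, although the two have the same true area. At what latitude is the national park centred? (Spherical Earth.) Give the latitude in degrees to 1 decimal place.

60.8°

On Mercator, (apparent₁)/(apparent₂) = sec²φ₁ / sec²φ₂ when true areas are equal.
cos²φ₂ / cos²φ₁ = 2.95  ⇒  cos φ₁ = cos 33.1° / √2.95 = 0.8377/1.718 = 0.4877.
φ₁ = arccos(0.4877) ≈ 60.8°.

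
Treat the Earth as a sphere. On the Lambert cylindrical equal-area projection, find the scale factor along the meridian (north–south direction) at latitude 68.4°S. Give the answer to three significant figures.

The Lambert cylindrical equal-area projection is the cylindrical equal-area projection with its standard parallel at the equator (φ₀ = 0). For cylindrical equal-area with standard parallel φ₀, h = cos φ / cos φ₀ and k = cos φ₀ / cos φ, so h·k = 1.
h = cos 68.4° / cos 0° = 0.3681/1.000 = 0.3681.

0.368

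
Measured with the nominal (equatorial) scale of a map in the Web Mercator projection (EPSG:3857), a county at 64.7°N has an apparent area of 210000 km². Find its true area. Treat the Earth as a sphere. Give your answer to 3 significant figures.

For Mercator, h = k = sec φ (a conformal cylindrical projection has a single point scale, 1/cos φ).
Areal scale = k² = sec²φ = 1/cos²(64.7°) = 1/0.4274² = 5.475.
True area = apparent / (areal scale) = 210000 / 5.475 ≈ 38400 km².

38400 km²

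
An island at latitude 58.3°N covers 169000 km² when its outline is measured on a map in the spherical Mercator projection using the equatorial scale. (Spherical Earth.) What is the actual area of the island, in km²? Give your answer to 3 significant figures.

46700 km²

Mercator is conformal, so the point scale is isotropic: h = k = sec φ = 1/cos φ.
Areal scale = k² = sec²φ = 1/cos²(58.3°) = 1/0.5255² = 3.622.
True area = apparent / (areal scale) = 169000 / 3.622 ≈ 46700 km².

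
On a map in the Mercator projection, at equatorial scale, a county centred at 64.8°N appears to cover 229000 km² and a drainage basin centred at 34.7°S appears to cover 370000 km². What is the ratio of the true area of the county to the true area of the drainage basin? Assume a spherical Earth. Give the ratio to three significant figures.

0.166

Mercator's areal exaggeration is sec²φ; hence true area = (apparent area) · cos²φ.
True area of county: 229000 × cos²(64.8°) = 229000 × 0.1813 = 41510 km².
True area of drainage basin: 370000 × cos²(34.7°) = 370000 × 0.6759 = 250100 km².
Ratio = 41510 / 250100 ≈ 0.166.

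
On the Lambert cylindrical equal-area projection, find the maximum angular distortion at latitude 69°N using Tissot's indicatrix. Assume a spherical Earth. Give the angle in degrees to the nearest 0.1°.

The Lambert cylindrical equal-area projection is the cylindrical equal-area projection with its standard parallel at the equator (φ₀ = 0). For cylindrical equal-area with standard parallel φ₀, h = cos φ / cos φ₀ and k = cos φ₀ / cos φ, so h·k = 1.
At 69°: h = 0.3584, k = 2.790; principal scales a = 2.790, b = 0.3584.
sin(ω/2) = (a − b)/(a + b) = 2.432/3.149 = 0.7724, so ω = 2 arcsin(0.7724) ≈ 101.1°.

101.1°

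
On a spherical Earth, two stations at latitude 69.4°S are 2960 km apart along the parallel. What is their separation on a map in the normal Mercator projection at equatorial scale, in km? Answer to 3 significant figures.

The Mercator projection is conformal; its linear scale factor is the same in every direction and equals sec φ = 1/cos φ.
Along the parallel, k = sec 69.4° = 1/0.3518 = 2.842.
Map distance = 2960 × 2.842 ≈ 8410 km.

8410 km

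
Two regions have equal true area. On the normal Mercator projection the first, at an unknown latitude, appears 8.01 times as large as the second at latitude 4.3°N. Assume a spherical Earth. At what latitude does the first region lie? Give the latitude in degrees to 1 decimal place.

69.4°

For equal true areas on Mercator, apparent areas scale as sec²φ, so the ratio is cos²φ₂ / cos²φ₁.
cos²φ₂ / cos²φ₁ = 8.01  ⇒  cos φ₁ = cos 4.3° / √8.01 = 0.9972/2.830 = 0.3523.
φ₁ = arccos(0.3523) ≈ 69.4°.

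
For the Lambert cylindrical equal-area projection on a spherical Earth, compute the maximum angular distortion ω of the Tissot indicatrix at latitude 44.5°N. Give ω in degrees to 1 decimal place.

The Lambert cylindrical equal-area projection is the cylindrical equal-area projection with its standard parallel at the equator (φ₀ = 0). For cylindrical equal-area with standard parallel φ₀, h = cos φ / cos φ₀ and k = cos φ₀ / cos φ, so h·k = 1.
At 44.5°: h = 0.7133, k = 1.402; principal scales a = 1.402, b = 0.7133.
sin(ω/2) = (a − b)/(a + b) = 0.6888/2.115 = 0.3256, so ω = 2 arcsin(0.3256) ≈ 38.0°.

38.0°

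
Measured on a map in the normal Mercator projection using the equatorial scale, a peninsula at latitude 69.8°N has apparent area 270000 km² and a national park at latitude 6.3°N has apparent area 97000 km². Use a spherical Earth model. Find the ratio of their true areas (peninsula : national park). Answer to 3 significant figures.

0.336

Since Mercator area scale is 1/cos²φ, the true area equals the apparent area multiplied by cos²φ.
True area of peninsula: 270000 × cos²(69.8°) = 270000 × 0.1192 = 32190 km².
True area of national park: 97000 × cos²(6.3°) = 97000 × 0.9880 = 95830 km².
Ratio = 32190 / 95830 ≈ 0.336.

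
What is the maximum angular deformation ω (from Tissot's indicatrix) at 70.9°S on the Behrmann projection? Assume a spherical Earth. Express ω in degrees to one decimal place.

Behrmann is a cylindrical equal-area projection with standard parallels at ±30°. A cylindrical equal-area projection with standard parallel φ₀ has meridian scale h = cos φ / cos φ₀ and parallel scale k = cos φ₀ / cos φ (so areas are preserved, h·k = 1).
At 70.9°: h = 0.3778, k = 2.647; principal scales a = 2.647, b = 0.3778.
sin(ω/2) = (a − b)/(a + b) = 2.269/3.024 = 0.7501, so ω = 2 arcsin(0.7501) ≈ 97.2°.

97.2°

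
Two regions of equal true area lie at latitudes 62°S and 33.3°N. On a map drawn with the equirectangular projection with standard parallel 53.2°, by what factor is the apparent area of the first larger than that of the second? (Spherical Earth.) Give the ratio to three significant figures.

1.78

With standard parallel φ₀ = 53.2°, the equirectangular projection gives x = Rλ cos φ₀, y = Rφ, so h = 1 and k = cos 53.2° / cos φ.
Areal scale at 62°: h·k = 1.000 × 1.276 = 1.276.
Areal scale at 33.3°: h·k = 1.000 × 0.7167 = 0.7167.
Ratio = 1.276/0.7167 ≈ 1.78.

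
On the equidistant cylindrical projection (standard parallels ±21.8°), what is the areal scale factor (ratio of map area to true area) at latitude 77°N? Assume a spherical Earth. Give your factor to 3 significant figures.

The equidistant cylindrical projection with φ₀ = 21.8° has h = 1 (meridians true) and k = cos φ₀ / cos φ along parallels.
Areal scale = h·k = 1 × cos φ₀ / cos φ; at 77°, h = 1.000, k = 4.128, so h·k = 4.128.

4.13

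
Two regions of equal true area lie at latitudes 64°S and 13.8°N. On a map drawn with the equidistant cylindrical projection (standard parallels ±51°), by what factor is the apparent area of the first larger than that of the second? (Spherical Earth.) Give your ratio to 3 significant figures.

2.22

With standard parallel φ₀ = 51°, the equirectangular projection gives x = Rλ cos φ₀, y = Rφ, so h = 1 and k = cos 51° / cos φ.
Areal scale at 64°: h·k = 1.000 × 1.436 = 1.436.
Areal scale at 13.8°: h·k = 1.000 × 0.6480 = 0.6480.
Ratio = 1.436/0.6480 ≈ 2.22.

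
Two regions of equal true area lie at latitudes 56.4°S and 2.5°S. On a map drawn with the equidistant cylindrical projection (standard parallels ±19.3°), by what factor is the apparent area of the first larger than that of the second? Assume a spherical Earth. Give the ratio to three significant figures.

In the equirectangular projection with standard parallel φ₀ = 19.3° (x = Rλ cos φ₀, y = Rφ), meridians are true-scale (h = 1) and the parallel scale is k = cos φ₀ / cos φ.
Areal scale at 56.4°: h·k = 1.000 × 1.705 = 1.705.
Areal scale at 2.5°: h·k = 1.000 × 0.9447 = 0.9447.
Ratio = 1.705/0.9447 ≈ 1.81.

1.81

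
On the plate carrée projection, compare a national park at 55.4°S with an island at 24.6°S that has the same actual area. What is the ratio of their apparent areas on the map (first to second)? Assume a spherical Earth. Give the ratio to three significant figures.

1.60

For the equirectangular projection with φ₀ = 0 (plate carrée), h = 1 along meridians and k = sec φ along parallels.
Areal scale at 55.4°: h·k = 1.000 × 1.761 = 1.761.
Areal scale at 24.6°: h·k = 1.000 × 1.100 = 1.100.
Ratio = 1.761/1.100 ≈ 1.60.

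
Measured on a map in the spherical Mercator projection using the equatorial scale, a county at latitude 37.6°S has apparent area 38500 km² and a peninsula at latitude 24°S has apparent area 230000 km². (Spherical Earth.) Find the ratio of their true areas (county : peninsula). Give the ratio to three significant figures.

0.126

Since Mercator area scale is 1/cos²φ, the true area equals the apparent area multiplied by cos²φ.
True area of county: 38500 × cos²(37.6°) = 38500 × 0.6277 = 24170 km².
True area of peninsula: 230000 × cos²(24°) = 230000 × 0.8346 = 192000 km².
Ratio = 24170 / 192000 ≈ 0.126.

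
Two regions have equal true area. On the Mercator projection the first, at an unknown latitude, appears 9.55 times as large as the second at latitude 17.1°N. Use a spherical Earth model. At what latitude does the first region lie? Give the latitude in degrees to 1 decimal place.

For equal true areas on Mercator, apparent areas scale as sec²φ, so the ratio is cos²φ₂ / cos²φ₁.
cos²φ₂ / cos²φ₁ = 9.55  ⇒  cos φ₁ = cos 17.1° / √9.55 = 0.9558/3.090 = 0.3093.
φ₁ = arccos(0.3093) ≈ 72.0°.

72.0°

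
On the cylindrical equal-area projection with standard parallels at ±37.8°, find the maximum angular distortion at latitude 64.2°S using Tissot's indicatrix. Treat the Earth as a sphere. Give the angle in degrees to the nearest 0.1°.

A cylindrical equal-area projection with standard parallel φ₀ has meridian scale h = cos φ / cos φ₀ and parallel scale k = cos φ₀ / cos φ (so areas are preserved, h·k = 1).
At 64.2°: h = 0.5508, k = 1.815; principal scales a = 1.815, b = 0.5508.
sin(ω/2) = (a − b)/(a + b) = 1.265/2.366 = 0.5344, so ω = 2 arcsin(0.5344) ≈ 64.6°.

64.6°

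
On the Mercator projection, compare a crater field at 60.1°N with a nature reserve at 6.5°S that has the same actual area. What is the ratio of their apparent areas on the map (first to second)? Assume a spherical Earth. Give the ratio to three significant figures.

Mercator is conformal with k = sec φ, so areal scale = k² = sec²φ.
At 60.1°: sec²(60.1°) = 1/0.4985² = 4.024.
At 6.5°: sec²(6.5°) = 1/0.9936² = 1.013.
Ratio = 4.024/1.013 = cos²(6.5°)/cos²(60.1°) ≈ 3.97.

3.97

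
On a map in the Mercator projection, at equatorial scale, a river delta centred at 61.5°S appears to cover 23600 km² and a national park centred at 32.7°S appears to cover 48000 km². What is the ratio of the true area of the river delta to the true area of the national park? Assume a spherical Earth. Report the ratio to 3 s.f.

On Mercator the areal scale is sec²φ, so true area = apparent × cos²φ.
True area of river delta: 23600 × cos²(61.5°) = 23600 × 0.2277 = 5373 km².
True area of national park: 48000 × cos²(32.7°) = 48000 × 0.7081 = 33990 km².
Ratio = 5373 / 33990 ≈ 0.158.

0.158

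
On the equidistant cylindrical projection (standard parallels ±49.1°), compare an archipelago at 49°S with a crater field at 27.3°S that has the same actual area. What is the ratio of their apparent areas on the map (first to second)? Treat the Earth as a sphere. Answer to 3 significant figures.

With standard parallel φ₀ = 49.1°, the equirectangular projection gives x = Rλ cos φ₀, y = Rφ, so h = 1 and k = cos 49.1° / cos φ.
Areal scale at 49°: h·k = 1.000 × 0.9980 = 0.9980.
Areal scale at 27.3°: h·k = 1.000 × 0.7368 = 0.7368.
Ratio = 0.9980/0.7368 ≈ 1.35.

1.35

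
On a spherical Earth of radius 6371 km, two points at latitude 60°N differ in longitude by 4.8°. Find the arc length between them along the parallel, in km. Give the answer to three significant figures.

267 km

Arc length along a parallel = R cos φ · Δλ (with Δλ in radians).
= 6371 × cos 60° × (4.8° × π/180) = 6371 × 0.5000 × 0.08378 ≈ 267 km.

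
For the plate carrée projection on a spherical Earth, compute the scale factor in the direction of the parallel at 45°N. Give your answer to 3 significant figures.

1.41

For the equirectangular projection with φ₀ = 0 (plate carrée), h = 1 along meridians and k = sec φ along parallels.
k = 1/cos 45° = 1/0.7071 = 1.414.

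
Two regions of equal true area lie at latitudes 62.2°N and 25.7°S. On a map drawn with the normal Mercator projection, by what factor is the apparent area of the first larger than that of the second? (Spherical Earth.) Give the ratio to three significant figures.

3.73

Mercator is conformal with k = sec φ, so areal scale = k² = sec²φ.
At 62.2°: sec²(62.2°) = 1/0.4664² = 4.597.
At 25.7°: sec²(25.7°) = 1/0.9011² = 1.232.
Ratio = 4.597/1.232 = cos²(25.7°)/cos²(62.2°) ≈ 3.73.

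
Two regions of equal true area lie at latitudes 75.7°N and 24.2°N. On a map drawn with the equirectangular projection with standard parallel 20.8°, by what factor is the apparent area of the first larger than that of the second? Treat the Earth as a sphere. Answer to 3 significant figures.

3.69

In the equirectangular projection with standard parallel φ₀ = 20.8° (x = Rλ cos φ₀, y = Rφ), meridians are true-scale (h = 1) and the parallel scale is k = cos φ₀ / cos φ.
Areal scale at 75.7°: h·k = 1.000 × 3.785 = 3.785.
Areal scale at 24.2°: h·k = 1.000 × 1.025 = 1.025.
Ratio = 3.785/1.025 ≈ 3.69.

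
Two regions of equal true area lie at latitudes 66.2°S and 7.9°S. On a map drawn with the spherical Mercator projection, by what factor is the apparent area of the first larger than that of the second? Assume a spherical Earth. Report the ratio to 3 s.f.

Mercator is conformal with k = sec φ, so areal scale = k² = sec²φ.
At 66.2°: sec²(66.2°) = 1/0.4035² = 6.141.
At 7.9°: sec²(7.9°) = 1/0.9905² = 1.019.
Ratio = 6.141/1.019 = cos²(7.9°)/cos²(66.2°) ≈ 6.02.

6.02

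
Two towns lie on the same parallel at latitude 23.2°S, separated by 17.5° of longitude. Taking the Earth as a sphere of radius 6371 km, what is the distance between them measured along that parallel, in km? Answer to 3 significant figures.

Arc length along a parallel = R cos φ · Δλ (with Δλ in radians).
= 6371 × cos 23.2° × (17.5° × π/180) = 6371 × 0.9191 × 0.3054 ≈ 1790 km.

1790 km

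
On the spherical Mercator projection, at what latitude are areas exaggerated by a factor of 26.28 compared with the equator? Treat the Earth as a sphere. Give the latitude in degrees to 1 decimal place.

Mercator areal scale is sec²φ.
sec²φ = 26.28  ⇒  cos²φ = 0.03805  ⇒  cos φ = 0.1951.
φ = arccos(0.1951) ≈ 78.8°.

78.8°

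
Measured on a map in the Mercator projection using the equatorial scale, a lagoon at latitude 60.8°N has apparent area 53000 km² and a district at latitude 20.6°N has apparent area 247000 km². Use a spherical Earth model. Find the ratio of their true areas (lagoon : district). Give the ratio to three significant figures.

Since Mercator area scale is 1/cos²φ, the true area equals the apparent area multiplied by cos²φ.
True area of lagoon: 53000 × cos²(60.8°) = 53000 × 0.2380 = 12610 km².
True area of district: 247000 × cos²(20.6°) = 247000 × 0.8762 = 216400 km².
Ratio = 12610 / 216400 ≈ 0.0583.

0.0583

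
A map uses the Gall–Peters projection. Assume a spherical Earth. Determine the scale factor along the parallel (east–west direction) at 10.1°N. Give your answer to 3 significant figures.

0.718

Gall–Peters is a cylindrical equal-area projection with standard parallels at ±45°. For cylindrical equal-area with standard parallel φ₀, h = cos φ / cos φ₀ and k = cos φ₀ / cos φ, so h·k = 1.
k = cos 45° / cos 10.1° = 0.7071/0.9845 = 0.7182.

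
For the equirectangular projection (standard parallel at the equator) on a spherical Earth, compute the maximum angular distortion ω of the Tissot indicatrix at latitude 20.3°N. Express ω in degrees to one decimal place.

3.7°

In the plate carrée (x = Rλ, y = Rφ), meridians are true-scale (h = 1) and parallels are stretched by k = sec φ.
At 20.3°: h = 1.000, k = 1.066; principal scales a = 1.066, b = 1.000.
sin(ω/2) = (a − b)/(a + b) = 0.06622/2.066 = 0.03205, so ω = 2 arcsin(0.03205) ≈ 3.7°.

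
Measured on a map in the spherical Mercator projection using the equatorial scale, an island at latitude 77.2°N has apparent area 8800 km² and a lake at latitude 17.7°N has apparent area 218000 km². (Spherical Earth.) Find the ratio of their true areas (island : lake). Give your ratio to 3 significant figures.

0.00218

Since Mercator area scale is 1/cos²φ, the true area equals the apparent area multiplied by cos²φ.
True area of island: 8800 × cos²(77.2°) = 8800 × 0.04908 = 431.9 km².
True area of lake: 218000 × cos²(17.7°) = 218000 × 0.9076 = 197800 km².
Ratio = 431.9 / 197800 ≈ 0.00218.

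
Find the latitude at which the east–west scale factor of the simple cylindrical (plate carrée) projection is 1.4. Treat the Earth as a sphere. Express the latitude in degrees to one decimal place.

44.4°

Plate carrée: h = 1, k = sec φ along parallels.
sec φ = 1.4  ⇒  cos φ = 0.7143  ⇒  φ ≈ 44.4°.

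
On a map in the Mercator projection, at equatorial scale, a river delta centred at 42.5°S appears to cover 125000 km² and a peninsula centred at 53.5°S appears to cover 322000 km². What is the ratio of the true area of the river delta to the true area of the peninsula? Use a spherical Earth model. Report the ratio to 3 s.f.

0.596

Mercator's areal exaggeration is sec²φ; hence true area = (apparent area) · cos²φ.
True area of river delta: 125000 × cos²(42.5°) = 125000 × 0.5436 = 67950 km².
True area of peninsula: 322000 × cos²(53.5°) = 322000 × 0.3538 = 113900 km².
Ratio = 67950 / 113900 ≈ 0.596.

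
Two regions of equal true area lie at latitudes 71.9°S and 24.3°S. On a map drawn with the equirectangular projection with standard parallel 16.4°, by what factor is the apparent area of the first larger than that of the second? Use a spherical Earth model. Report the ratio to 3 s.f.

The equidistant cylindrical projection with φ₀ = 16.4° has h = 1 (meridians true) and k = cos φ₀ / cos φ along parallels.
Areal scale at 71.9°: h·k = 1.000 × 3.088 = 3.088.
Areal scale at 24.3°: h·k = 1.000 × 1.053 = 1.053.
Ratio = 3.088/1.053 ≈ 2.93.

2.93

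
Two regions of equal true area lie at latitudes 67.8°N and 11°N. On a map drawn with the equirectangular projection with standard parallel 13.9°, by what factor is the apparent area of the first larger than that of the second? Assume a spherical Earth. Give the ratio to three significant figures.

With standard parallel φ₀ = 13.9°, the equirectangular projection gives x = Rλ cos φ₀, y = Rφ, so h = 1 and k = cos 13.9° / cos φ.
Areal scale at 67.8°: h·k = 1.000 × 2.569 = 2.569.
Areal scale at 11°: h·k = 1.000 × 0.9889 = 0.9889.
Ratio = 2.569/0.9889 ≈ 2.60.

2.60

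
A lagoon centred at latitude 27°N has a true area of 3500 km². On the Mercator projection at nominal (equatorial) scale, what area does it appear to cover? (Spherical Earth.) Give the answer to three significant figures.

4410 km²

Mercator is conformal, so the point scale is isotropic: h = k = sec φ = 1/cos φ.
Areal scale = k² = sec²φ = 1/cos²(27°) = 1/0.8910² = 1.260.
Apparent area = 3500 × 1.260 ≈ 4410 km².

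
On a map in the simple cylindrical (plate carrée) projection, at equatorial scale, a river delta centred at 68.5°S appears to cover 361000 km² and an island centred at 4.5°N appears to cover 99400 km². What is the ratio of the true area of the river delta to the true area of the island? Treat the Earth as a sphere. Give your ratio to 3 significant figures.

On the plate carrée, areal scale = h·k = 1 × sec φ, so true area = apparent × cos φ.
True area of river delta: 361000 × cos(68.5°) = 361000 × 0.3665 = 132300 km².
True area of island: 99400 × cos(4.5°) = 99400 × 0.9969 = 99090 km².
Ratio = 132300 / 99090 ≈ 1.34.

1.34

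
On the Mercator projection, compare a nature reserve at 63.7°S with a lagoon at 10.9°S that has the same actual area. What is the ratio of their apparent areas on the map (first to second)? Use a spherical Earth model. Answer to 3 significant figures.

On Mercator, area is exaggerated by sec²φ = 1/cos²φ.
At 63.7°: sec²(63.7°) = 1/0.4431² = 5.094.
At 10.9°: sec²(10.9°) = 1/0.9820² = 1.037.
Ratio = 5.094/1.037 = cos²(10.9°)/cos²(63.7°) ≈ 4.91.

4.91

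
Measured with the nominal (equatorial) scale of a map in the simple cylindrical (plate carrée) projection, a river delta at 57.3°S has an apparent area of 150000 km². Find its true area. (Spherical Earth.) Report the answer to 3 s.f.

Plate carrée maps x = Rλ, y = Rφ. The meridian scale is h = 1 and the parallel scale is k = 1/cos φ = sec φ.
Areal scale = h·k = 1 × sec φ; at 57.3°, h = 1.000, k = 1.851, so h·k = 1.851.
True area = apparent / (areal scale) = 150000 / 1.851 ≈ 81000 km².

81000 km²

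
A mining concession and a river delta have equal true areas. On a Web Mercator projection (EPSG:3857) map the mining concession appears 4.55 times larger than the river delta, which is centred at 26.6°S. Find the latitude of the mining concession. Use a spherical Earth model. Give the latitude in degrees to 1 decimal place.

Mercator areal scale is sec²φ, so apparent-area ratio = sec²φ₁ / sec²φ₂ = cos²φ₂ / cos²φ₁.
cos²φ₂ / cos²φ₁ = 4.55  ⇒  cos φ₁ = cos 26.6° / √4.55 = 0.8942/2.133 = 0.4192.
φ₁ = arccos(0.4192) ≈ 65.2°.

65.2°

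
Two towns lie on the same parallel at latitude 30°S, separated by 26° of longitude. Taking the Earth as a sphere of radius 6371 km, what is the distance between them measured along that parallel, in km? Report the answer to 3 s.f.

Arc length along a parallel = R cos φ · Δλ (with Δλ in radians).
= 6371 × cos 30° × (26° × π/180) = 6371 × 0.8660 × 0.4538 ≈ 2500 km.

2500 km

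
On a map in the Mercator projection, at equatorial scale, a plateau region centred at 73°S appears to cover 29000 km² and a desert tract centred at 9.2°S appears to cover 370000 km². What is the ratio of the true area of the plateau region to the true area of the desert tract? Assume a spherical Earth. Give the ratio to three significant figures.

0.00688

On Mercator the areal scale is sec²φ, so true area = apparent × cos²φ.
True area of plateau region: 29000 × cos²(73°) = 29000 × 0.08548 = 2479 km².
True area of desert tract: 370000 × cos²(9.2°) = 370000 × 0.9744 = 360500 km².
Ratio = 2479 / 360500 ≈ 0.00688.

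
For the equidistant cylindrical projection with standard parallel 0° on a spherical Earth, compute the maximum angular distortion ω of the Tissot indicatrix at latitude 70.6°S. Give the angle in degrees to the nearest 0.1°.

60.2°

For the equirectangular projection with φ₀ = 0 (plate carrée), h = 1 along meridians and k = sec φ along parallels.
At 70.6°: h = 1.000, k = 3.011; principal scales a = 3.011, b = 1.000.
sin(ω/2) = (a − b)/(a + b) = 2.011/4.011 = 0.5013, so ω = 2 arcsin(0.5013) ≈ 60.2°.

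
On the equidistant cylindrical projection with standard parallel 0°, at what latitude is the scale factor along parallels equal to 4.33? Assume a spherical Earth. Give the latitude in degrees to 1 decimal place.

Plate carrée: h = 1, k = sec φ along parallels.
sec φ = 4.33  ⇒  cos φ = 0.2309  ⇒  φ ≈ 76.6°.

76.6°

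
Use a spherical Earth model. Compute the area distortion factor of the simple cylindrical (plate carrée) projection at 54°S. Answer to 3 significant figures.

For the equirectangular projection with φ₀ = 0 (plate carrée), h = 1 along meridians and k = sec φ along parallels.
Areal scale = h·k = 1 × sec φ; at 54°, h = 1.000, k = 1.701, so h·k = 1.701.

1.70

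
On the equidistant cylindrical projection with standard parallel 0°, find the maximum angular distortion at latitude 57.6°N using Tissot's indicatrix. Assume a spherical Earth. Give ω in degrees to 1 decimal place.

35.2°

In the plate carrée (x = Rλ, y = Rφ), meridians are true-scale (h = 1) and parallels are stretched by k = sec φ.
At 57.6°: h = 1.000, k = 1.866; principal scales a = 1.866, b = 1.000.
sin(ω/2) = (a − b)/(a + b) = 0.8663/2.866 = 0.3022, so ω = 2 arcsin(0.3022) ≈ 35.2°.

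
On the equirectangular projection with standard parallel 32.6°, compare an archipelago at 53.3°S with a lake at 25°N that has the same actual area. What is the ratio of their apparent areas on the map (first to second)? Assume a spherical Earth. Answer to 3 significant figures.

The equidistant cylindrical projection with φ₀ = 32.6° has h = 1 (meridians true) and k = cos φ₀ / cos φ along parallels.
Areal scale at 53.3°: h·k = 1.000 × 1.410 = 1.410.
Areal scale at 25°: h·k = 1.000 × 0.9295 = 0.9295.
Ratio = 1.410/0.9295 ≈ 1.52.

1.52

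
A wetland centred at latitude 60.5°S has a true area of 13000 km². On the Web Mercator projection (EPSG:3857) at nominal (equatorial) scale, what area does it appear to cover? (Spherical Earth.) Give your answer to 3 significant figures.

53600 km²

The Mercator projection is conformal; its linear scale factor is the same in every direction and equals sec φ = 1/cos φ.
Areal scale = k² = sec²φ = 1/cos²(60.5°) = 1/0.4924² = 4.124.
Apparent area = 13000 × 4.124 ≈ 53600 km².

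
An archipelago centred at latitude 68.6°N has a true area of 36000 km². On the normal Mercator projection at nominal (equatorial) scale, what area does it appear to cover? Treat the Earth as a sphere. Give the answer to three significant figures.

270000 km²

For Mercator, h = k = sec φ (a conformal cylindrical projection has a single point scale, 1/cos φ).
Areal scale = k² = sec²φ = 1/cos²(68.6°) = 1/0.3649² = 7.511.
Apparent area = 36000 × 7.511 ≈ 270000 km².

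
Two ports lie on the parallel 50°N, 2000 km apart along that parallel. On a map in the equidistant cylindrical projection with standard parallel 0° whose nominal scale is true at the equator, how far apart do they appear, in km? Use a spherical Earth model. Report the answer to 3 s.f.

3110 km

In the plate carrée (x = Rλ, y = Rφ), meridians are true-scale (h = 1) and parallels are stretched by k = sec φ.
Along the parallel, k = sec 50° = 1/0.6428 = 1.556.
Map distance = 2000 × 1.556 ≈ 3110 km.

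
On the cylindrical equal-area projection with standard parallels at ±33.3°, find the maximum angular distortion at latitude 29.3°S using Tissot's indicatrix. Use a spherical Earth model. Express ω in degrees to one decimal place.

For cylindrical equal-area with standard parallel φ₀, h = cos φ / cos φ₀ and k = cos φ₀ / cos φ, so h·k = 1.
At 29.3°: h = 1.043, k = 0.9584; principal scales a = 1.043, b = 0.9584.
sin(ω/2) = (a − b)/(a + b) = 0.08497/2.002 = 0.04245, so ω = 2 arcsin(0.04245) ≈ 4.9°.

4.9°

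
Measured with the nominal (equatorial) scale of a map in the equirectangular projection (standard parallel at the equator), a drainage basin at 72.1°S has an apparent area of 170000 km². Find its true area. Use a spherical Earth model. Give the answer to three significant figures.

In the plate carrée (x = Rλ, y = Rφ), meridians are true-scale (h = 1) and parallels are stretched by k = sec φ.
Areal scale = h·k = 1 × sec φ; at 72.1°, h = 1.000, k = 3.254, so h·k = 3.254.
True area = apparent / (areal scale) = 170000 / 3.254 ≈ 52300 km².

52300 km²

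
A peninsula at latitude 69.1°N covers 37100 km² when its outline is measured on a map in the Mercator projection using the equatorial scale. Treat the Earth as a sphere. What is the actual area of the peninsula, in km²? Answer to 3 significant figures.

Mercator is conformal, so the point scale is isotropic: h = k = sec φ = 1/cos φ.
Areal scale = k² = sec²φ = 1/cos²(69.1°) = 1/0.3567² = 7.858.
True area = apparent / (areal scale) = 37100 / 7.858 ≈ 4720 km².

4720 km²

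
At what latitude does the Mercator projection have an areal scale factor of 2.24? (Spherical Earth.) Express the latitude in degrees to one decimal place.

Mercator areal scale is sec²φ.
sec²φ = 2.24  ⇒  cos²φ = 0.4464  ⇒  cos φ = 0.6682.
φ = arccos(0.6682) ≈ 48.1°.

48.1°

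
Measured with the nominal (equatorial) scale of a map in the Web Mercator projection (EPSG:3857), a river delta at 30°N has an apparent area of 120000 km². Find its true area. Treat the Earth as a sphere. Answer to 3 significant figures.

90000 km²

For Mercator, h = k = sec φ (a conformal cylindrical projection has a single point scale, 1/cos φ).
Areal scale = k² = sec²φ = 1/cos²(30°) = 1/0.8660² = 1.333.
True area = apparent / (areal scale) = 120000 / 1.333 ≈ 90000 km².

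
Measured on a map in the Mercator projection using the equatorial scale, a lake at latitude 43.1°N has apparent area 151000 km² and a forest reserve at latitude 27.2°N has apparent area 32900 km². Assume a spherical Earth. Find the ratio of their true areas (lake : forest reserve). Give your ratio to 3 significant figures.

Mercator's areal exaggeration is sec²φ; hence true area = (apparent area) · cos²φ.
True area of lake: 151000 × cos²(43.1°) = 151000 × 0.5331 = 80500 km².
True area of forest reserve: 32900 × cos²(27.2°) = 32900 × 0.7911 = 26030 km².
Ratio = 80500 / 26030 ≈ 3.09.

3.09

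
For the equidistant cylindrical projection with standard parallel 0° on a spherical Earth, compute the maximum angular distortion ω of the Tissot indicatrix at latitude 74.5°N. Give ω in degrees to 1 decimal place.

70.7°

Plate carrée maps x = Rλ, y = Rφ. The meridian scale is h = 1 and the parallel scale is k = 1/cos φ = sec φ.
At 74.5°: h = 1.000, k = 3.742; principal scales a = 3.742, b = 1.000.
sin(ω/2) = (a − b)/(a + b) = 2.742/4.742 = 0.5782, so ω = 2 arcsin(0.5782) ≈ 70.7°.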